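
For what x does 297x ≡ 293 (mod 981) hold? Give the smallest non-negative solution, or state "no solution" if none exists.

gcd(297, 981):
981 = 3*297 + 90
297 = 3*90 + 27
90 = 3*27 + 9
27 = 3*9 + 0
gcd = 9, but 9 ∤ 293, so the congruence has no solution.

no solution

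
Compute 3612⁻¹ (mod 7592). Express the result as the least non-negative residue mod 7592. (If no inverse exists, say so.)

Compute gcd(3612, 7592):
7592 = 2*3612 + 368
3612 = 9*368 + 300
368 = 1*300 + 68
300 = 4*68 + 28
68 = 2*28 + 12
28 = 2*12 + 4
12 = 3*4 + 0
Since gcd = 4 > 1, 3612 is not a unit mod 7592.

no inverse exists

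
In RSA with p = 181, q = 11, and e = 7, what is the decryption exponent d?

φ(n) = (p−1)(q−1) = 180·10 = 1800.
Need d with 7·d ≡ 1 (mod 1800). Apply the extended Euclidean algorithm:
1800 = 257*7 + 1
7 = 7*1 + 0
Back-substitute:
1 = 1800 − 257·7
So 7·(-257) ≡ 1 (mod 1800), hence d ≡ -257 ≡ 1543 (mod 1800).

1543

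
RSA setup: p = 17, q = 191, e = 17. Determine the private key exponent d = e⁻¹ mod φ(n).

1073

φ(n) = (p−1)(q−1) = 16·190 = 3040.
Need d with 17·d ≡ 1 (mod 3040). Apply the extended Euclidean algorithm:
3040 = 178*17 + 14
17 = 1*14 + 3
14 = 4*3 + 2
3 = 1*2 + 1
2 = 2*1 + 0
Back-substitute:
1 = 3 − 2
1 = −14 + 5·3
1 = 5·17 − 6·14
1 = −6·3040 + 1073·17
So 17·1073 ≡ 1 (mod 3040), hence d = 1073.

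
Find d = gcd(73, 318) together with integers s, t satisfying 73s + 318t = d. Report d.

Euclidean algorithm:
318 = 4×73 + 26
73 = 2×26 + 21
26 = 1×21 + 5
21 = 4×5 + 1
5 = 5×1 + 0
gcd(73, 318) = 1.
Working backward:
1 = 21 − 4·5
1 = −4·26 + 5·21
1 = 5·73 − 14·26
1 = −14·318 + 61·73
So 1 = (-14)·318 + (61)·73.

1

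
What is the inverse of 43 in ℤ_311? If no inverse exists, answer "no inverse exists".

217

Extended Euclidean algorithm:
311 = 7×43 + 10
43 = 4×10 + 3
10 = 3×3 + 1
3 = 3×1 + 0
The gcd is 1. Working backward:
1 = 10 − 3·3
1 = −3·43 + 13·10
1 = 13·311 − 94·43
Thus 43·(-94) ≡ 1 (mod 311); reducing, -94 mod 311 = 217.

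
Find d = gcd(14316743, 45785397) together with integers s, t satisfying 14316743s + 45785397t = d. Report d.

Apply Euclid's algorithm to 45785397 and 14316743:
45785397 = 3*14316743 + 2835168
14316743 = 5*2835168 + 140903
2835168 = 20*140903 + 17108
140903 = 8*17108 + 4039
17108 = 4*4039 + 952
4039 = 4*952 + 231
952 = 4*231 + 28
231 = 8*28 + 7
28 = 4*7 + 0
gcd(14316743, 45785397) = 7.
Back-substituting:
7 = 231 − 8·28
7 = −8·952 + 33·231
7 = 33·4039 − 140·952
7 = −140·17108 + 593·4039
7 = 593·140903 − 4884·17108
7 = −4884·2835168 + 98273·140903
7 = 98273·14316743 − 496249·2835168
7 = −496249·45785397 + 1587020·14316743
So 7 = (-496249)·45785397 + (1587020)·14316743.

7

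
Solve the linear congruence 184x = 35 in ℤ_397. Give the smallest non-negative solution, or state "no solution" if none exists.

244

First find gcd(184, 397):
397 = 2*184 + 29
184 = 6*29 + 10
29 = 2*10 + 9
10 = 1*9 + 1
9 = 9*1 + 0
gcd = 1, so a unique solution mod 397 exists.
Back-substitute for the Bézout coefficients:
1 = 10 − 9
1 = −29 + 3·10
1 = 3·184 − 19·29
1 = −19·397 + 41·184
So 184·(41) ≡ 1 (mod 397), giving 184⁻¹ ≡ 41.
x ≡ 184⁻¹·35 ≡ 41·35 ≡ 244 (mod 397).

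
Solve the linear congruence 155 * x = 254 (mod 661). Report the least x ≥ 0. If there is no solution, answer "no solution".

First find gcd(155, 661):
661 = 4×155 + 41
155 = 3×41 + 32
41 = 1×32 + 9
32 = 3×9 + 5
9 = 1×5 + 4
5 = 1×4 + 1
4 = 4×1 + 0
gcd = 1, so a unique solution mod 661 exists.
Back-substitute for the Bézout coefficients:
1 = 5 − 4
1 = −9 + 2·5
1 = 2·32 − 7·9
1 = −7·41 + 9·32
1 = 9·155 − 34·41
1 = −34·661 + 145·155
So 155·(145) ≡ 1 (mod 661), giving 155⁻¹ ≡ 145.
x ≡ 155⁻¹·254 ≡ 145·254 ≡ 475 (mod 661).

475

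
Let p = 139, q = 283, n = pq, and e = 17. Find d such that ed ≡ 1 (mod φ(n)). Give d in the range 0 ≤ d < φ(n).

φ(n) = (p−1)(q−1) = 138·282 = 38916.
Need d with 17·d ≡ 1 (mod 38916). Apply the extended Euclidean algorithm:
38916 = 2289×17 + 3
17 = 5×3 + 2
3 = 1×2 + 1
2 = 2×1 + 0
Back-substitute:
1 = 3 − 2
1 = −17 + 6·3
1 = 6·38916 − 13735·17
So 17·(-13735) ≡ 1 (mod 38916), hence d ≡ -13735 ≡ 25181 (mod 38916).

25181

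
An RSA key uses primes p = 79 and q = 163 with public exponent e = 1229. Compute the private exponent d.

4565

φ(n) = (p−1)(q−1) = 78·162 = 12636.
Need d with 1229·d ≡ 1 (mod 12636). Apply the extended Euclidean algorithm:
12636 = 10*1229 + 346
1229 = 3*346 + 191
346 = 1*191 + 155
191 = 1*155 + 36
155 = 4*36 + 11
36 = 3*11 + 3
11 = 3*3 + 2
3 = 1*2 + 1
2 = 2*1 + 0
Back-substitute:
1 = 3 − 2
1 = −11 + 4·3
1 = 4·36 − 13·11
1 = −13·155 + 56·36
1 = 56·191 − 69·155
1 = −69·346 + 125·191
1 = 125·1229 − 444·346
1 = −444·12636 + 4565·1229
So 1229·4565 ≡ 1 (mod 12636), hence d = 4565.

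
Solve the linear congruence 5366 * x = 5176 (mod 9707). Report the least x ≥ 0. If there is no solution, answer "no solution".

First find gcd(5366, 9707):
9707 = 1·5366 + 4341
5366 = 1·4341 + 1025
4341 = 4·1025 + 241
1025 = 4·241 + 61
241 = 3·61 + 58
61 = 1·58 + 3
58 = 19·3 + 1
3 = 3·1 + 0
gcd = 1, so a unique solution mod 9707 exists.
Back-substitute for the Bézout coefficients:
1 = 58 − 19·3
1 = −19·61 + 20·58
1 = 20·241 − 79·61
1 = −79·1025 + 336·241
1 = 336·4341 − 1423·1025
1 = −1423·5366 + 1759·4341
1 = 1759·9707 − 3182·5366
So 5366·(-3182) ≡ 1 (mod 9707), giving 5366⁻¹ ≡ 6525.
x ≡ 5366⁻¹·5176 ≡ 6525·5176 ≡ 2747 (mod 9707).

2747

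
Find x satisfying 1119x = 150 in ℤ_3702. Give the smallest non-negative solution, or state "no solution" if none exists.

First find gcd(1119, 3702):
3702 = 3*1119 + 345
1119 = 3*345 + 84
345 = 4*84 + 9
84 = 9*9 + 3
9 = 3*3 + 0
gcd = 3 and 3 | 150, so solutions exist. Divide through by 3: 373x ≡ 50 (mod 1234).
Now find 373⁻¹ mod 1234:
1234 = 3×373 + 115
373 = 3×115 + 28
115 = 4×28 + 3
28 = 9×3 + 1
3 = 3×1 + 0
Back-substitute:
1 = 28 − 9·3
1 = −9·115 + 37·28
1 = 37·373 − 120·115
1 = −120·1234 + 397·373
So 373⁻¹ ≡ 397 (mod 1234).
Then x ≡ 397·50 ≡ 106 (mod 1234); the smallest non-negative solution is x = 106.

106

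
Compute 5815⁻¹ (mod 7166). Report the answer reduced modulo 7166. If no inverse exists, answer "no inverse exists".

Extended Euclidean algorithm:
7166 = 1×5815 + 1351
5815 = 4×1351 + 411
1351 = 3×411 + 118
411 = 3×118 + 57
118 = 2×57 + 4
57 = 14×4 + 1
4 = 4×1 + 0
gcd = 1, so the inverse exists. Back-substitute:
1 = 57 − 14·4
1 = −14·118 + 29·57
1 = 29·411 − 101·118
1 = −101·1351 + 332·411
1 = 332·5815 − 1429·1351
1 = −1429·7166 + 1761·5815
So 5815·1761 ≡ 1 (mod 7166).

1761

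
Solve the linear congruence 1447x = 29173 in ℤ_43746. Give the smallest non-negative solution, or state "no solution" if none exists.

43615

First find gcd(1447, 43746):
43746 = 30*1447 + 336
1447 = 4*336 + 103
336 = 3*103 + 27
103 = 3*27 + 22
27 = 1*22 + 5
22 = 4*5 + 2
5 = 2*2 + 1
2 = 2*1 + 0
gcd = 1, so a unique solution mod 43746 exists.
Back-substitute for the Bézout coefficients:
1 = 5 − 2·2
1 = −2·22 + 9·5
1 = 9·27 − 11·22
1 = −11·103 + 42·27
1 = 42·336 − 137·103
1 = −137·1447 + 590·336
1 = 590·43746 − 17837·1447
So 1447·(-17837) ≡ 1 (mod 43746), giving 1447⁻¹ ≡ 25909.
x ≡ 1447⁻¹·29173 ≡ 25909·29173 ≡ 43615 (mod 43746).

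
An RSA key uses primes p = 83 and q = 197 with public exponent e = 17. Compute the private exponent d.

φ(n) = (p−1)(q−1) = 82·196 = 16072.
Need d with 17·d ≡ 1 (mod 16072). Apply the extended Euclidean algorithm:
16072 = 945·17 + 7
17 = 2·7 + 3
7 = 2·3 + 1
3 = 3·1 + 0
Back-substitute:
1 = 7 − 2·3
1 = −2·17 + 5·7
1 = 5·16072 − 4727·17
So 17·(-4727) ≡ 1 (mod 16072), hence d ≡ -4727 ≡ 11345 (mod 16072).

11345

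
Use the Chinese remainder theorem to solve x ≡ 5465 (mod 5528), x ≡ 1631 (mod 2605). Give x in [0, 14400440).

Write x = 5465 + 5528·k. Then 5528·k ≡ 1631 − 5465 ≡ 1376 (mod 2605).
Need 5528⁻¹ mod 2605. Extended Euclid on (2605, 318):
2605 = 8·318 + 61
318 = 5·61 + 13
61 = 4·13 + 9
13 = 1·9 + 4
9 = 2·4 + 1
4 = 4·1 + 0
Back-substitute:
1 = 9 − 2·4
1 = −2·13 + 3·9
1 = 3·61 − 14·13
1 = −14·318 + 73·61
1 = 73·2605 − 598·318
5528⁻¹ ≡ 2007 (mod 2605), so k ≡ 2007·1376 ≡ 332 (mod 2605).
x = 5465 + 5528·332 = 1840761.

1840761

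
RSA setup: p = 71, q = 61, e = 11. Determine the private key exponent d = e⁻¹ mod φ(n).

φ(n) = (p−1)(q−1) = 70·60 = 4200.
Need d with 11·d ≡ 1 (mod 4200). Apply the extended Euclidean algorithm:
4200 = 381×11 + 9
11 = 1×9 + 2
9 = 4×2 + 1
2 = 2×1 + 0
Back-substitute:
1 = 9 − 4·2
1 = −4·11 + 5·9
1 = 5·4200 − 1909·11
So 11·(-1909) ≡ 1 (mod 4200), hence d ≡ -1909 ≡ 2291 (mod 4200).

2291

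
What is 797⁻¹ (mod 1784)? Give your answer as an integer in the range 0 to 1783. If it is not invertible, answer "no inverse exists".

Extended Euclidean algorithm:
1784 = 2·797 + 190
797 = 4·190 + 37
190 = 5·37 + 5
37 = 7·5 + 2
5 = 2·2 + 1
2 = 2·1 + 0
gcd = 1, so the inverse exists. Back-substitute:
1 = 5 − 2·2
1 = −2·37 + 15·5
1 = 15·190 − 77·37
1 = −77·797 + 323·190
1 = 323·1784 − 723·797
Hence 797⁻¹ ≡ -723 ≡ 1061 (mod 1784).

1061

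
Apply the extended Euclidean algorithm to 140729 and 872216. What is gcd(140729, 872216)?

Repeated division:
872216 = 6*140729 + 27842
140729 = 5*27842 + 1519
27842 = 18*1519 + 500
1519 = 3*500 + 19
500 = 26*19 + 6
19 = 3*6 + 1
6 = 6*1 + 0
gcd(140729, 872216) = 1.
Back-substituting:
1 = 19 − 3·6
1 = −3·500 + 79·19
1 = 79·1519 − 240·500
1 = −240·27842 + 4399·1519
1 = 4399·140729 − 22235·27842
1 = −22235·872216 + 137809·140729
So 1 = (-22235)·872216 + (137809)·140729.

1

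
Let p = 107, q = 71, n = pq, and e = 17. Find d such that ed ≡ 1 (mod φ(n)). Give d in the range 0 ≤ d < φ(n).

873

φ(n) = (p−1)(q−1) = 106·70 = 7420.
Need d with 17·d ≡ 1 (mod 7420). Apply the extended Euclidean algorithm:
7420 = 436*17 + 8
17 = 2*8 + 1
8 = 8*1 + 0
Back-substitute:
1 = 17 − 2·8
1 = −2·7420 + 873·17
So 17·873 ≡ 1 (mod 7420), hence d = 873.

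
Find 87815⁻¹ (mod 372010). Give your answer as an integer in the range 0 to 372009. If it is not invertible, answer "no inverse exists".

no inverse exists

Euclidean algorithm on 372010, 87815:
372010 = 4·87815 + 20750
87815 = 4·20750 + 4815
20750 = 4·4815 + 1490
4815 = 3·1490 + 345
1490 = 4·345 + 110
345 = 3·110 + 15
110 = 7·15 + 5
15 = 3·5 + 0
Since gcd = 5 > 1, 87815 is not a unit mod 372010.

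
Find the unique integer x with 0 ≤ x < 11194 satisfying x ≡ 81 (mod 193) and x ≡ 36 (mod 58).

3748

Write x = 81 + 193·k. Then 193·k ≡ 36 − 81 ≡ 13 (mod 58).
Need 193⁻¹ mod 58. Extended Euclid on (58, 19):
58 = 3×19 + 1
19 = 19×1 + 0
Back-substitute:
1 = 58 − 3·19
193⁻¹ ≡ 55 (mod 58), so k ≡ 55·13 ≡ 19 (mod 58).
x = 81 + 193·19 = 3748.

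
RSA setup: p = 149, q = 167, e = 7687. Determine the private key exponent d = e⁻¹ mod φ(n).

18911

φ(n) = (p−1)(q−1) = 148·166 = 24568.
Need d with 7687·d ≡ 1 (mod 24568). Apply the extended Euclidean algorithm:
24568 = 3·7687 + 1507
7687 = 5·1507 + 152
1507 = 9·152 + 139
152 = 1·139 + 13
139 = 10·13 + 9
13 = 1·9 + 4
9 = 2·4 + 1
4 = 4·1 + 0
Back-substitute:
1 = 9 − 2·4
1 = −2·13 + 3·9
1 = 3·139 − 32·13
1 = −32·152 + 35·139
1 = 35·1507 − 347·152
1 = −347·7687 + 1770·1507
1 = 1770·24568 − 5657·7687
So 7687·(-5657) ≡ 1 (mod 24568), hence d ≡ -5657 ≡ 18911 (mod 24568).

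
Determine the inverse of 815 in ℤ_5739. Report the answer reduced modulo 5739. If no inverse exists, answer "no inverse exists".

Extended Euclidean algorithm:
5739 = 7×815 + 34
815 = 23×34 + 33
34 = 1×33 + 1
33 = 33×1 + 0
gcd = 1, so the inverse exists. Back-substitute:
1 = 34 − 33
1 = −815 + 24·34
1 = 24·5739 − 169·815
Hence 815⁻¹ ≡ -169 ≡ 5570 (mod 5739).

5570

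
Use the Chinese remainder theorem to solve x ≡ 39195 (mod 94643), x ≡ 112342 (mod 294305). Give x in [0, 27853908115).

19844215577

Write x = 39195 + 94643·k. Then 94643·k ≡ 112342 − 39195 ≡ 73147 (mod 294305).
Need 94643⁻¹ mod 294305. Extended Euclid on (294305, 94643):
294305 = 3*94643 + 10376
94643 = 9*10376 + 1259
10376 = 8*1259 + 304
1259 = 4*304 + 43
304 = 7*43 + 3
43 = 14*3 + 1
3 = 3*1 + 0
Back-substitute:
1 = 43 − 14·3
1 = −14·304 + 99·43
1 = 99·1259 − 410·304
1 = −410·10376 + 3379·1259
1 = 3379·94643 − 30821·10376
1 = −30821·294305 + 95842·94643
94643⁻¹ ≡ 95842 (mod 294305), so k ≡ 95842·73147 ≡ 209674 (mod 294305).
x = 39195 + 94643·209674 = 19844215577.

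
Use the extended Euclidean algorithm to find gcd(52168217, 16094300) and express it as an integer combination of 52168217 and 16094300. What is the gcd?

Repeated division:
52168217 = 3·16094300 + 3885317
16094300 = 4·3885317 + 553032
3885317 = 7·553032 + 14093
553032 = 39·14093 + 3405
14093 = 4·3405 + 473
3405 = 7·473 + 94
473 = 5·94 + 3
94 = 31·3 + 1
3 = 3·1 + 0
gcd(52168217, 16094300) = 1.
Working backward:
1 = 94 − 31·3
1 = −31·473 + 156·94
1 = 156·3405 − 1123·473
1 = −1123·14093 + 4648·3405
1 = 4648·553032 − 182395·14093
1 = −182395·3885317 + 1281413·553032
1 = 1281413·16094300 − 5308047·3885317
1 = −5308047·52168217 + 17205554·16094300
So 1 = (-5308047)·52168217 + (17205554)·16094300.

1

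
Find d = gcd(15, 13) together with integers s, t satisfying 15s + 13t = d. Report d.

Repeated division:
15 = 1×13 + 2
13 = 6×2 + 1
2 = 2×1 + 0
gcd(15, 13) = 1.
Back-substituting:
1 = 13 − 6·2
1 = −6·15 + 7·13
So 1 = (-6)·15 + (7)·13.

1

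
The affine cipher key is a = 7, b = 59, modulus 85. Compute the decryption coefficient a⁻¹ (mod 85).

gcd(85, 7) by repeated division:
85 = 12·7 + 1
7 = 7·1 + 0
The gcd is 1. Working backward:
1 = 85 − 12·7
Thus 7·(-12) ≡ 1 (mod 85); reducing, -12 mod 85 = 73.

73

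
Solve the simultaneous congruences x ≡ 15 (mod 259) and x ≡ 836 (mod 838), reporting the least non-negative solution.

Write x = 15 + 259·k. Then 259·k ≡ 836 − 15 ≡ 821 (mod 838).
Need 259⁻¹ mod 838. Extended Euclid on (838, 259):
838 = 3×259 + 61
259 = 4×61 + 15
61 = 4×15 + 1
15 = 15×1 + 0
Back-substitute:
1 = 61 − 4·15
1 = −4·259 + 17·61
1 = 17·838 − 55·259
259⁻¹ ≡ 783 (mod 838), so k ≡ 783·821 ≡ 97 (mod 838).
x = 15 + 259·97 = 25138.

25138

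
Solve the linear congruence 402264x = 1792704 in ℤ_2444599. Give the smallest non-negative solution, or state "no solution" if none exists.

2305608

First find gcd(402264, 2444599):
2444599 = 6×402264 + 31015
402264 = 12×31015 + 30084
31015 = 1×30084 + 931
30084 = 32×931 + 292
931 = 3×292 + 55
292 = 5×55 + 17
55 = 3×17 + 4
17 = 4×4 + 1
4 = 4×1 + 0
gcd = 1, so a unique solution mod 2444599 exists.
Back-substitute for the Bézout coefficients:
1 = 17 − 4·4
1 = −4·55 + 13·17
1 = 13·292 − 69·55
1 = −69·931 + 220·292
1 = 220·30084 − 7109·931
1 = −7109·31015 + 7329·30084
1 = 7329·402264 − 95057·31015
1 = −95057·2444599 + 577671·402264
So 402264·(577671) ≡ 1 (mod 2444599), giving 402264⁻¹ ≡ 577671.
x ≡ 402264⁻¹·1792704 ≡ 577671·1792704 ≡ 2305608 (mod 2444599).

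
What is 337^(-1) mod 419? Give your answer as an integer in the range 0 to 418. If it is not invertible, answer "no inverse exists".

373

Extended Euclidean algorithm:
419 = 1*337 + 82
337 = 4*82 + 9
82 = 9*9 + 1
9 = 9*1 + 0
The gcd is 1. Working backward:
1 = 82 − 9·9
1 = −9·337 + 37·82
1 = 37·419 − 46·337
Thus 337·(-46) ≡ 1 (mod 419); reducing, -46 mod 419 = 373.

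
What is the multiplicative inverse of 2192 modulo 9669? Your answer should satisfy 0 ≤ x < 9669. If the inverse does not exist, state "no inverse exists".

Apply the Euclidean algorithm to 9669 and 2192:
9669 = 4·2192 + 901
2192 = 2·901 + 390
901 = 2·390 + 121
390 = 3·121 + 27
121 = 4·27 + 13
27 = 2·13 + 1
13 = 13·1 + 0
The gcd is 1. Working backward:
1 = 27 − 2·13
1 = −2·121 + 9·27
1 = 9·390 − 29·121
1 = −29·901 + 67·390
1 = 67·2192 − 163·901
1 = −163·9669 + 719·2192
So 2192·719 ≡ 1 (mod 9669).

719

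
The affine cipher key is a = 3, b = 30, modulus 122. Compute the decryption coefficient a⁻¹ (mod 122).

41

Run Euclid on (122, 3):
122 = 40·3 + 2
3 = 1·2 + 1
2 = 2·1 + 0
Since gcd(3, 122) = 1, back-substitute to write 1 as a combination:
1 = 3 − 2
1 = −122 + 41·3
So 3·41 ≡ 1 (mod 122).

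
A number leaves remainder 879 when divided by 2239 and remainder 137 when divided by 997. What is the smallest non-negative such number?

2098822

Write x = 879 + 2239·k. Then 2239·k ≡ 137 − 879 ≡ 255 (mod 997).
Need 2239⁻¹ mod 997. Extended Euclid on (997, 245):
997 = 4·245 + 17
245 = 14·17 + 7
17 = 2·7 + 3
7 = 2·3 + 1
3 = 3·1 + 0
Back-substitute:
1 = 7 − 2·3
1 = −2·17 + 5·7
1 = 5·245 − 72·17
1 = −72·997 + 293·245
2239⁻¹ ≡ 293 (mod 997), so k ≡ 293·255 ≡ 937 (mod 997).
x = 879 + 2239·937 = 2098822.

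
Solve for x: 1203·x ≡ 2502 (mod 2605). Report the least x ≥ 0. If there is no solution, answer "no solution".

First find gcd(1203, 2605):
2605 = 2·1203 + 199
1203 = 6·199 + 9
199 = 22·9 + 1
9 = 9·1 + 0
gcd = 1, so a unique solution mod 2605 exists.
Back-substitute for the Bézout coefficients:
1 = 199 − 22·9
1 = −22·1203 + 133·199
1 = 133·2605 − 288·1203
So 1203·(-288) ≡ 1 (mod 2605), giving 1203⁻¹ ≡ 2317.
x ≡ 1203⁻¹·2502 ≡ 2317·2502 ≡ 1009 (mod 2605).

1009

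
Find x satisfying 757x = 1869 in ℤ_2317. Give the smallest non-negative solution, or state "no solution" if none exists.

2044

First find gcd(757, 2317):
2317 = 3*757 + 46
757 = 16*46 + 21
46 = 2*21 + 4
21 = 5*4 + 1
4 = 4*1 + 0
gcd = 1, so a unique solution mod 2317 exists.
Back-substitute for the Bézout coefficients:
1 = 21 − 5·4
1 = −5·46 + 11·21
1 = 11·757 − 181·46
1 = −181·2317 + 554·757
So 757·(554) ≡ 1 (mod 2317), giving 757⁻¹ ≡ 554.
x ≡ 757⁻¹·1869 ≡ 554·1869 ≡ 2044 (mod 2317).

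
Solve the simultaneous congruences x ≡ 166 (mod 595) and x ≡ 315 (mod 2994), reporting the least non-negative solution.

820671

Write x = 166 + 595·k. Then 595·k ≡ 315 − 166 ≡ 149 (mod 2994).
Need 595⁻¹ mod 2994. Extended Euclid on (2994, 595):
2994 = 5·595 + 19
595 = 31·19 + 6
19 = 3·6 + 1
6 = 6·1 + 0
Back-substitute:
1 = 19 − 3·6
1 = −3·595 + 94·19
1 = 94·2994 − 473·595
595⁻¹ ≡ 2521 (mod 2994), so k ≡ 2521·149 ≡ 1379 (mod 2994).
x = 166 + 595·1379 = 820671.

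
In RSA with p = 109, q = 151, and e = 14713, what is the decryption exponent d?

8977

φ(n) = (p−1)(q−1) = 108·150 = 16200.
Need d with 14713·d ≡ 1 (mod 16200). Apply the extended Euclidean algorithm:
16200 = 1*14713 + 1487
14713 = 9*1487 + 1330
1487 = 1*1330 + 157
1330 = 8*157 + 74
157 = 2*74 + 9
74 = 8*9 + 2
9 = 4*2 + 1
2 = 2*1 + 0
Back-substitute:
1 = 9 − 4·2
1 = −4·74 + 33·9
1 = 33·157 − 70·74
1 = −70·1330 + 593·157
1 = 593·1487 − 663·1330
1 = −663·14713 + 6560·1487
1 = 6560·16200 − 7223·14713
So 14713·(-7223) ≡ 1 (mod 16200), hence d ≡ -7223 ≡ 8977 (mod 16200).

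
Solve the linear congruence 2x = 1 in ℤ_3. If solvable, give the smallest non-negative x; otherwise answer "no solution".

First find gcd(2, 3):
3 = 1×2 + 1
2 = 2×1 + 0
gcd = 1, so a unique solution mod 3 exists.
Back-substitute for the Bézout coefficients:
1 = 3 − 2
So 2·(-1) ≡ 1 (mod 3), giving 2⁻¹ ≡ 2.
x ≡ 2⁻¹·1 ≡ 2·1 ≡ 2 (mod 3).

2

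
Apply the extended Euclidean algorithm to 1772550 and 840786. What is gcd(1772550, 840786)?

Apply Euclid's algorithm to 1772550 and 840786:
1772550 = 2*840786 + 90978
840786 = 9*90978 + 21984
90978 = 4*21984 + 3042
21984 = 7*3042 + 690
3042 = 4*690 + 282
690 = 2*282 + 126
282 = 2*126 + 30
126 = 4*30 + 6
30 = 5*6 + 0
gcd(1772550, 840786) = 6.
Express as a combination:
6 = 126 − 4·30
6 = −4·282 + 9·126
6 = 9·690 − 22·282
6 = −22·3042 + 97·690
6 = 97·21984 − 701·3042
6 = −701·90978 + 2901·21984
6 = 2901·840786 − 26810·90978
6 = −26810·1772550 + 56521·840786
So 6 = (-26810)·1772550 + (56521)·840786.

6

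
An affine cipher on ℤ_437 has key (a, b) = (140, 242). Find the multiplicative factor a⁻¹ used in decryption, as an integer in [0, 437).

334

Apply the Euclidean algorithm to 437 and 140:
437 = 3*140 + 17
140 = 8*17 + 4
17 = 4*4 + 1
4 = 4*1 + 0
gcd = 1, so the inverse exists. Back-substitute:
1 = 17 − 4·4
1 = −4·140 + 33·17
1 = 33·437 − 103·140
Thus 140·(-103) ≡ 1 (mod 437); reducing, -103 mod 437 = 334.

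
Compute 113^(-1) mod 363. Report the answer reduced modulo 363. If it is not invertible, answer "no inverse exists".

257

Extended Euclidean algorithm:
363 = 3*113 + 24
113 = 4*24 + 17
24 = 1*17 + 7
17 = 2*7 + 3
7 = 2*3 + 1
3 = 3*1 + 0
gcd = 1, so the inverse exists. Back-substitute:
1 = 7 − 2·3
1 = −2·17 + 5·7
1 = 5·24 − 7·17
1 = −7·113 + 33·24
1 = 33·363 − 106·113
So 113·(-106) ≡ 1 (mod 363), and -106 ≡ 257 (mod 363).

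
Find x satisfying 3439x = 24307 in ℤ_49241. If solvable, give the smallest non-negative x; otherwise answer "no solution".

First find gcd(3439, 49241):
49241 = 14·3439 + 1095
3439 = 3·1095 + 154
1095 = 7·154 + 17
154 = 9·17 + 1
17 = 17·1 + 0
gcd = 1, so a unique solution mod 49241 exists.
Back-substitute for the Bézout coefficients:
1 = 154 − 9·17
1 = −9·1095 + 64·154
1 = 64·3439 − 201·1095
1 = −201·49241 + 2878·3439
So 3439·(2878) ≡ 1 (mod 49241), giving 3439⁻¹ ≡ 2878.
x ≡ 3439⁻¹·24307 ≡ 2878·24307 ≡ 33326 (mod 49241).

33326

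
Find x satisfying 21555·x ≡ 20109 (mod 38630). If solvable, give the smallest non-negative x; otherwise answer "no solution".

gcd(21555, 38630):
38630 = 1×21555 + 17075
21555 = 1×17075 + 4480
17075 = 3×4480 + 3635
4480 = 1×3635 + 845
3635 = 4×845 + 255
845 = 3×255 + 80
255 = 3×80 + 15
80 = 5×15 + 5
15 = 3×5 + 0
gcd = 5, but 5 ∤ 20109, so the congruence has no solution.

no solution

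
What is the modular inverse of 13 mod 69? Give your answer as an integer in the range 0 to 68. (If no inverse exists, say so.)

Extended Euclidean algorithm:
69 = 5·13 + 4
13 = 3·4 + 1
4 = 4·1 + 0
gcd = 1, so the inverse exists. Back-substitute:
1 = 13 − 3·4
1 = −3·69 + 16·13
So 13·16 ≡ 1 (mod 69).

16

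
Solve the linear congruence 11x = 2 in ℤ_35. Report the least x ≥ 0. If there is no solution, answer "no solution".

First find gcd(11, 35):
35 = 3·11 + 2
11 = 5·2 + 1
2 = 2·1 + 0
gcd = 1, so a unique solution mod 35 exists.
Back-substitute for the Bézout coefficients:
1 = 11 − 5·2
1 = −5·35 + 16·11
So 11·(16) ≡ 1 (mod 35), giving 11⁻¹ ≡ 16.
x ≡ 11⁻¹·2 ≡ 16·2 ≡ 32 (mod 35).

32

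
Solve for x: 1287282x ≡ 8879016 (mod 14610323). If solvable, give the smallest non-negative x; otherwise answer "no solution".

First find gcd(1287282, 14610323):
14610323 = 11×1287282 + 450221
1287282 = 2×450221 + 386840
450221 = 1×386840 + 63381
386840 = 6×63381 + 6554
63381 = 9×6554 + 4395
6554 = 1×4395 + 2159
4395 = 2×2159 + 77
2159 = 28×77 + 3
77 = 25×3 + 2
3 = 1×2 + 1
2 = 2×1 + 0
gcd = 1, so a unique solution mod 14610323 exists.
Back-substitute for the Bézout coefficients:
1 = 3 − 2
1 = −77 + 26·3
1 = 26·2159 − 729·77
1 = −729·4395 + 1484·2159
1 = 1484·6554 − 2213·4395
1 = −2213·63381 + 21401·6554
1 = 21401·386840 − 130619·63381
1 = −130619·450221 + 152020·386840
1 = 152020·1287282 − 434659·450221
1 = −434659·14610323 + 4933269·1287282
So 1287282·(4933269) ≡ 1 (mod 14610323), giving 1287282⁻¹ ≡ 4933269.
x ≡ 1287282⁻¹·8879016 ≡ 4933269·8879016 ≡ 7851216 (mod 14610323).

7851216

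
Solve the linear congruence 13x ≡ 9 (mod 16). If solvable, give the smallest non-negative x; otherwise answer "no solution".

13

First find gcd(13, 16):
16 = 1×13 + 3
13 = 4×3 + 1
3 = 3×1 + 0
gcd = 1, so a unique solution mod 16 exists.
Back-substitute for the Bézout coefficients:
1 = 13 − 4·3
1 = −4·16 + 5·13
So 13·(5) ≡ 1 (mod 16), giving 13⁻¹ ≡ 5.
x ≡ 13⁻¹·9 ≡ 5·9 ≡ 13 (mod 16).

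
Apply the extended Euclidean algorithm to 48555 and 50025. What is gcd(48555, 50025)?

15

Repeated division:
50025 = 1·48555 + 1470
48555 = 33·1470 + 45
1470 = 32·45 + 30
45 = 1·30 + 15
30 = 2·15 + 0
gcd(48555, 50025) = 15.
Back-substituting:
15 = 45 − 30
15 = −1470 + 33·45
15 = 33·48555 − 1090·1470
15 = −1090·50025 + 1123·48555
So 15 = (-1090)·50025 + (1123)·48555.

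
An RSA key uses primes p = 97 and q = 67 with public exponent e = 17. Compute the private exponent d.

2609

φ(n) = (p−1)(q−1) = 96·66 = 6336.
Need d with 17·d ≡ 1 (mod 6336). Apply the extended Euclidean algorithm:
6336 = 372*17 + 12
17 = 1*12 + 5
12 = 2*5 + 2
5 = 2*2 + 1
2 = 2*1 + 0
Back-substitute:
1 = 5 − 2·2
1 = −2·12 + 5·5
1 = 5·17 − 7·12
1 = −7·6336 + 2609·17
So 17·2609 ≡ 1 (mod 6336), hence d = 2609.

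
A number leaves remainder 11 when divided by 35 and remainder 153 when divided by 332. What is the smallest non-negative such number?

Write x = 11 + 35·k. Then 35·k ≡ 153 − 11 ≡ 142 (mod 332).
Need 35⁻¹ mod 332. Extended Euclid on (332, 35):
332 = 9*35 + 17
35 = 2*17 + 1
17 = 17*1 + 0
Back-substitute:
1 = 35 − 2·17
1 = −2·332 + 19·35
35⁻¹ ≡ 19 (mod 332), so k ≡ 19·142 ≡ 42 (mod 332).
x = 11 + 35·42 = 1481.

1481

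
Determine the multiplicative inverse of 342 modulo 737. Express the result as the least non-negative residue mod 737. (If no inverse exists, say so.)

584

Extended Euclidean algorithm:
737 = 2*342 + 53
342 = 6*53 + 24
53 = 2*24 + 5
24 = 4*5 + 4
5 = 1*4 + 1
4 = 4*1 + 0
The gcd is 1. Working backward:
1 = 5 − 4
1 = −24 + 5·5
1 = 5·53 − 11·24
1 = −11·342 + 71·53
1 = 71·737 − 153·342
Hence 342⁻¹ ≡ -153 ≡ 584 (mod 737).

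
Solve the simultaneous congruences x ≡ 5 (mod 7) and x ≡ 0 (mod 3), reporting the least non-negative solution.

Write x = 5 + 7·k. Then 7·k ≡ 0 − 5 ≡ 1 (mod 3).
Need 7⁻¹ mod 3. Extended Euclid on (3, 1):
3 = 3*1 + 0
7⁻¹ ≡ 1 (mod 3), so k ≡ 1·1 ≡ 1 (mod 3).
x = 5 + 7·1 = 12.

12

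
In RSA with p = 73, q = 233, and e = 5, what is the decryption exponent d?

3341

φ(n) = (p−1)(q−1) = 72·232 = 16704.
Need d with 5·d ≡ 1 (mod 16704). Apply the extended Euclidean algorithm:
16704 = 3340×5 + 4
5 = 1×4 + 1
4 = 4×1 + 0
Back-substitute:
1 = 5 − 4
1 = −16704 + 3341·5
So 5·3341 ≡ 1 (mod 16704), hence d = 3341.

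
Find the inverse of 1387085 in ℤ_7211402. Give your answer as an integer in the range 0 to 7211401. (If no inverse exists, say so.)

gcd(7211402, 1387085) by repeated division:
7211402 = 5*1387085 + 275977
1387085 = 5*275977 + 7200
275977 = 38*7200 + 2377
7200 = 3*2377 + 69
2377 = 34*69 + 31
69 = 2*31 + 7
31 = 4*7 + 3
7 = 2*3 + 1
3 = 3*1 + 0
Since gcd(1387085, 7211402) = 1, back-substitute to write 1 as a combination:
1 = 7 − 2·3
1 = −2·31 + 9·7
1 = 9·69 − 20·31
1 = −20·2377 + 689·69
1 = 689·7200 − 2087·2377
1 = −2087·275977 + 79995·7200
1 = 79995·1387085 − 402062·275977
1 = −402062·7211402 + 2090305·1387085
So 1387085·2090305 ≡ 1 (mod 7211402).

2090305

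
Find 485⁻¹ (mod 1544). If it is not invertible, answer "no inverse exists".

Run Euclid on (1544, 485):
1544 = 3·485 + 89
485 = 5·89 + 40
89 = 2·40 + 9
40 = 4·9 + 4
9 = 2·4 + 1
4 = 4·1 + 0
Since gcd(485, 1544) = 1, back-substitute to write 1 as a combination:
1 = 9 − 2·4
1 = −2·40 + 9·9
1 = 9·89 − 20·40
1 = −20·485 + 109·89
1 = 109·1544 − 347·485
So 485·(-347) ≡ 1 (mod 1544), and -347 ≡ 1197 (mod 1544).

1197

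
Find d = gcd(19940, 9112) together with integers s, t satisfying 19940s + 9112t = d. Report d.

4

Euclidean algorithm:
19940 = 2×9112 + 1716
9112 = 5×1716 + 532
1716 = 3×532 + 120
532 = 4×120 + 52
120 = 2×52 + 16
52 = 3×16 + 4
16 = 4×4 + 0
gcd(19940, 9112) = 4.
Back-substituting:
4 = 52 − 3·16
4 = −3·120 + 7·52
4 = 7·532 − 31·120
4 = −31·1716 + 100·532
4 = 100·9112 − 531·1716
4 = −531·19940 + 1162·9112
So 4 = (-531)·19940 + (1162)·9112.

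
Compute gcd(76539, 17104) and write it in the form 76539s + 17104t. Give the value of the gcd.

Repeated division:
76539 = 4×17104 + 8123
17104 = 2×8123 + 858
8123 = 9×858 + 401
858 = 2×401 + 56
401 = 7×56 + 9
56 = 6×9 + 2
9 = 4×2 + 1
2 = 2×1 + 0
gcd(76539, 17104) = 1.
Working backward:
1 = 9 − 4·2
1 = −4·56 + 25·9
1 = 25·401 − 179·56
1 = −179·858 + 383·401
1 = 383·8123 − 3626·858
1 = −3626·17104 + 7635·8123
1 = 7635·76539 − 34166·17104
So 1 = (7635)·76539 + (-34166)·17104.

1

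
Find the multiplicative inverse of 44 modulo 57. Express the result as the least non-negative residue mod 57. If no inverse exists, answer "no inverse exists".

gcd(57, 44) by repeated division:
57 = 1*44 + 13
44 = 3*13 + 5
13 = 2*5 + 3
5 = 1*3 + 2
3 = 1*2 + 1
2 = 2*1 + 0
gcd = 1, so the inverse exists. Back-substitute:
1 = 3 − 2
1 = −5 + 2·3
1 = 2·13 − 5·5
1 = −5·44 + 17·13
1 = 17·57 − 22·44
So 44·(-22) ≡ 1 (mod 57), and -22 ≡ 35 (mod 57).

35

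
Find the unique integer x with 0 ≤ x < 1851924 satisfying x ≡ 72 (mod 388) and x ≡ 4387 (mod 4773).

1173772

Write x = 72 + 388·k. Then 388·k ≡ 4387 − 72 ≡ 4315 (mod 4773).
Need 388⁻¹ mod 4773. Extended Euclid on (4773, 388):
4773 = 12*388 + 117
388 = 3*117 + 37
117 = 3*37 + 6
37 = 6*6 + 1
6 = 6*1 + 0
Back-substitute:
1 = 37 − 6·6
1 = −6·117 + 19·37
1 = 19·388 − 63·117
1 = −63·4773 + 775·388
388⁻¹ ≡ 775 (mod 4773), so k ≡ 775·4315 ≡ 3025 (mod 4773).
x = 72 + 388·3025 = 1173772.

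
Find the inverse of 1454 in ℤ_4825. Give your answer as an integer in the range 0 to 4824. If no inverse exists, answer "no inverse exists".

gcd(4825, 1454) by repeated division:
4825 = 3·1454 + 463
1454 = 3·463 + 65
463 = 7·65 + 8
65 = 8·8 + 1
8 = 8·1 + 0
The gcd is 1. Working backward:
1 = 65 − 8·8
1 = −8·463 + 57·65
1 = 57·1454 − 179·463
1 = −179·4825 + 594·1454
So 1454·594 ≡ 1 (mod 4825).

594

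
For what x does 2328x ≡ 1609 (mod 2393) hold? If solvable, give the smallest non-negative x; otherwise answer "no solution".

First find gcd(2328, 2393):
2393 = 1×2328 + 65
2328 = 35×65 + 53
65 = 1×53 + 12
53 = 4×12 + 5
12 = 2×5 + 2
5 = 2×2 + 1
2 = 2×1 + 0
gcd = 1, so a unique solution mod 2393 exists.
Back-substitute for the Bézout coefficients:
1 = 5 − 2·2
1 = −2·12 + 5·5
1 = 5·53 − 22·12
1 = −22·65 + 27·53
1 = 27·2328 − 967·65
1 = −967·2393 + 994·2328
So 2328·(994) ≡ 1 (mod 2393), giving 2328⁻¹ ≡ 994.
x ≡ 2328⁻¹·1609 ≡ 994·1609 ≡ 822 (mod 2393).

822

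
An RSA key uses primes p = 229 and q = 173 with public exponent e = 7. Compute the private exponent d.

φ(n) = (p−1)(q−1) = 228·172 = 39216.
Need d with 7·d ≡ 1 (mod 39216). Apply the extended Euclidean algorithm:
39216 = 5602×7 + 2
7 = 3×2 + 1
2 = 2×1 + 0
Back-substitute:
1 = 7 − 3·2
1 = −3·39216 + 16807·7
So 7·16807 ≡ 1 (mod 39216), hence d = 16807.

16807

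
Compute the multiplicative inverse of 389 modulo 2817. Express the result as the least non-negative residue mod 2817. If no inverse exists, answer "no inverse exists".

Extended Euclidean algorithm:
2817 = 7*389 + 94
389 = 4*94 + 13
94 = 7*13 + 3
13 = 4*3 + 1
3 = 3*1 + 0
The gcd is 1. Working backward:
1 = 13 − 4·3
1 = −4·94 + 29·13
1 = 29·389 − 120·94
1 = −120·2817 + 869·389
So 389·869 ≡ 1 (mod 2817).

869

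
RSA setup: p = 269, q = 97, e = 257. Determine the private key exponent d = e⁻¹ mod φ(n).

15617

φ(n) = (p−1)(q−1) = 268·96 = 25728.
Need d with 257·d ≡ 1 (mod 25728). Apply the extended Euclidean algorithm:
25728 = 100*257 + 28
257 = 9*28 + 5
28 = 5*5 + 3
5 = 1*3 + 2
3 = 1*2 + 1
2 = 2*1 + 0
Back-substitute:
1 = 3 − 2
1 = −5 + 2·3
1 = 2·28 − 11·5
1 = −11·257 + 101·28
1 = 101·25728 − 10111·257
So 257·(-10111) ≡ 1 (mod 25728), hence d ≡ -10111 ≡ 15617 (mod 25728).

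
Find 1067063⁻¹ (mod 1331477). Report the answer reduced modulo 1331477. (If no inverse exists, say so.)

Apply the Euclidean algorithm to 1331477 and 1067063:
1331477 = 1×1067063 + 264414
1067063 = 4×264414 + 9407
264414 = 28×9407 + 1018
9407 = 9×1018 + 245
1018 = 4×245 + 38
245 = 6×38 + 17
38 = 2×17 + 4
17 = 4×4 + 1
4 = 4×1 + 0
gcd = 1, so the inverse exists. Back-substitute:
1 = 17 − 4·4
1 = −4·38 + 9·17
1 = 9·245 − 58·38
1 = −58·1018 + 241·245
1 = 241·9407 − 2227·1018
1 = −2227·264414 + 62597·9407
1 = 62597·1067063 − 252615·264414
1 = −252615·1331477 + 315212·1067063
So 1067063·315212 ≡ 1 (mod 1331477).

315212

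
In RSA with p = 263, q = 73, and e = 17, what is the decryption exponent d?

φ(n) = (p−1)(q−1) = 262·72 = 18864.
Need d with 17·d ≡ 1 (mod 18864). Apply the extended Euclidean algorithm:
18864 = 1109*17 + 11
17 = 1*11 + 6
11 = 1*6 + 5
6 = 1*5 + 1
5 = 5*1 + 0
Back-substitute:
1 = 6 − 5
1 = −11 + 2·6
1 = 2·17 − 3·11
1 = −3·18864 + 3329·17
So 17·3329 ≡ 1 (mod 18864), hence d = 3329.

3329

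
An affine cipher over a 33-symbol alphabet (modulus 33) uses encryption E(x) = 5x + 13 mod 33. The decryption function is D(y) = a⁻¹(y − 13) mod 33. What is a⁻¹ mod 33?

20

Extended Euclidean algorithm:
33 = 6*5 + 3
5 = 1*3 + 2
3 = 1*2 + 1
2 = 2*1 + 0
The gcd is 1. Working backward:
1 = 3 − 2
1 = −5 + 2·3
1 = 2·33 − 13·5
So 5·(-13) ≡ 1 (mod 33), and -13 ≡ 20 (mod 33).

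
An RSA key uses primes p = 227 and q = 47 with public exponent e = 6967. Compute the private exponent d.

8107

φ(n) = (p−1)(q−1) = 226·46 = 10396.
Need d with 6967·d ≡ 1 (mod 10396). Apply the extended Euclidean algorithm:
10396 = 1*6967 + 3429
6967 = 2*3429 + 109
3429 = 31*109 + 50
109 = 2*50 + 9
50 = 5*9 + 5
9 = 1*5 + 4
5 = 1*4 + 1
4 = 4*1 + 0
Back-substitute:
1 = 5 − 4
1 = −9 + 2·5
1 = 2·50 − 11·9
1 = −11·109 + 24·50
1 = 24·3429 − 755·109
1 = −755·6967 + 1534·3429
1 = 1534·10396 − 2289·6967
So 6967·(-2289) ≡ 1 (mod 10396), hence d ≡ -2289 ≡ 8107 (mod 10396).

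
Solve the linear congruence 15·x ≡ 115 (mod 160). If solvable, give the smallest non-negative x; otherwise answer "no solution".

First find gcd(15, 160):
160 = 10*15 + 10
15 = 1*10 + 5
10 = 2*5 + 0
gcd = 5 and 5 | 115, so solutions exist. Divide through by 5: 3x ≡ 23 (mod 32).
Now find 3⁻¹ mod 32:
32 = 10*3 + 2
3 = 1*2 + 1
2 = 2*1 + 0
Back-substitute:
1 = 3 − 2
1 = −32 + 11·3
So 3⁻¹ ≡ 11 (mod 32).
Then x ≡ 11·23 ≡ 29 (mod 32); the smallest non-negative solution is x = 29.

29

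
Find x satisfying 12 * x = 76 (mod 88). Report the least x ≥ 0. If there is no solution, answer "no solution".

First find gcd(12, 88):
88 = 7×12 + 4
12 = 3×4 + 0
gcd = 4 and 4 | 76, so solutions exist. Divide through by 4: 3x ≡ 19 (mod 22).
Now find 3⁻¹ mod 22:
22 = 7*3 + 1
3 = 3*1 + 0
Back-substitute:
1 = 22 − 7·3
So 3·(-7) ≡ 1 (mod 22), i.e. 3⁻¹ ≡ 15.
Then x ≡ 15·19 ≡ 21 (mod 22); the smallest non-negative solution is x = 21.

21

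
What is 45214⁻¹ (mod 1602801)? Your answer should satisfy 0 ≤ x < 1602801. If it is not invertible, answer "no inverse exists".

265621

Run Euclid on (1602801, 45214):
1602801 = 35*45214 + 20311
45214 = 2*20311 + 4592
20311 = 4*4592 + 1943
4592 = 2*1943 + 706
1943 = 2*706 + 531
706 = 1*531 + 175
531 = 3*175 + 6
175 = 29*6 + 1
6 = 6*1 + 0
Since gcd(45214, 1602801) = 1, back-substitute to write 1 as a combination:
1 = 175 − 29·6
1 = −29·531 + 88·175
1 = 88·706 − 117·531
1 = −117·1943 + 322·706
1 = 322·4592 − 761·1943
1 = −761·20311 + 3366·4592
1 = 3366·45214 − 7493·20311
1 = −7493·1602801 + 265621·45214
So 45214·265621 ≡ 1 (mod 1602801).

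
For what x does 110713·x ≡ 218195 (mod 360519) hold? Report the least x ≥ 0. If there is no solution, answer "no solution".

304538

First find gcd(110713, 360519):
360519 = 3×110713 + 28380
110713 = 3×28380 + 25573
28380 = 1×25573 + 2807
25573 = 9×2807 + 310
2807 = 9×310 + 17
310 = 18×17 + 4
17 = 4×4 + 1
4 = 4×1 + 0
gcd = 1, so a unique solution mod 360519 exists.
Back-substitute for the Bézout coefficients:
1 = 17 − 4·4
1 = −4·310 + 73·17
1 = 73·2807 − 661·310
1 = −661·25573 + 6022·2807
1 = 6022·28380 − 6683·25573
1 = −6683·110713 + 26071·28380
1 = 26071·360519 − 84896·110713
So 110713·(-84896) ≡ 1 (mod 360519), giving 110713⁻¹ ≡ 275623.
x ≡ 110713⁻¹·218195 ≡ 275623·218195 ≡ 304538 (mod 360519).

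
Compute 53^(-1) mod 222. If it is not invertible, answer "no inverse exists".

Apply the Euclidean algorithm to 222 and 53:
222 = 4*53 + 10
53 = 5*10 + 3
10 = 3*3 + 1
3 = 3*1 + 0
gcd = 1, so the inverse exists. Back-substitute:
1 = 10 − 3·3
1 = −3·53 + 16·10
1 = 16·222 − 67·53
So 53·(-67) ≡ 1 (mod 222), and -67 ≡ 155 (mod 222).

155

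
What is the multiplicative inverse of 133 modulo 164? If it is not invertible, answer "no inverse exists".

gcd(164, 133) by repeated division:
164 = 1·133 + 31
133 = 4·31 + 9
31 = 3·9 + 4
9 = 2·4 + 1
4 = 4·1 + 0
gcd = 1, so the inverse exists. Back-substitute:
1 = 9 − 2·4
1 = −2·31 + 7·9
1 = 7·133 − 30·31
1 = −30·164 + 37·133
So 133·37 ≡ 1 (mod 164).

37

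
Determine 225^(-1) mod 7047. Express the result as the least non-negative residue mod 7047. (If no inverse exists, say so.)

Compute gcd(225, 7047):
7047 = 31×225 + 72
225 = 3×72 + 9
72 = 8×9 + 0
gcd(225, 7047) = 9 ≠ 1, so 225 has no multiplicative inverse modulo 7047.

no inverse exists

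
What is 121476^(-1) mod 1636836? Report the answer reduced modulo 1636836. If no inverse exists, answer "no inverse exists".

no inverse exists

Compute gcd(121476, 1636836):
1636836 = 13*121476 + 57648
121476 = 2*57648 + 6180
57648 = 9*6180 + 2028
6180 = 3*2028 + 96
2028 = 21*96 + 12
96 = 8*12 + 0
gcd(121476, 1636836) = 12 ≠ 1, so 121476 has no multiplicative inverse modulo 1636836.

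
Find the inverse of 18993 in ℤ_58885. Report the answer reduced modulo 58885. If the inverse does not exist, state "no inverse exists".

33397

Run Euclid on (58885, 18993):
58885 = 3×18993 + 1906
18993 = 9×1906 + 1839
1906 = 1×1839 + 67
1839 = 27×67 + 30
67 = 2×30 + 7
30 = 4×7 + 2
7 = 3×2 + 1
2 = 2×1 + 0
gcd = 1, so the inverse exists. Back-substitute:
1 = 7 − 3·2
1 = −3·30 + 13·7
1 = 13·67 − 29·30
1 = −29·1839 + 796·67
1 = 796·1906 − 825·1839
1 = −825·18993 + 8221·1906
1 = 8221·58885 − 25488·18993
Hence 18993⁻¹ ≡ -25488 ≡ 33397 (mod 58885).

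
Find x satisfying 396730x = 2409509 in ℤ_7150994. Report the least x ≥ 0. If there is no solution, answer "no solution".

no solution

gcd(396730, 7150994):
7150994 = 18·396730 + 9854
396730 = 40·9854 + 2570
9854 = 3·2570 + 2144
2570 = 1·2144 + 426
2144 = 5·426 + 14
426 = 30·14 + 6
14 = 2·6 + 2
6 = 3·2 + 0
gcd = 2, but 2 ∤ 2409509, so the congruence has no solution.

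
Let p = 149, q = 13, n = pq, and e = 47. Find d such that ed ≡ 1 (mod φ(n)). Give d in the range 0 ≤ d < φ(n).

φ(n) = (p−1)(q−1) = 148·12 = 1776.
Need d with 47·d ≡ 1 (mod 1776). Apply the extended Euclidean algorithm:
1776 = 37×47 + 37
47 = 1×37 + 10
37 = 3×10 + 7
10 = 1×7 + 3
7 = 2×3 + 1
3 = 3×1 + 0
Back-substitute:
1 = 7 − 2·3
1 = −2·10 + 3·7
1 = 3·37 − 11·10
1 = −11·47 + 14·37
1 = 14·1776 − 529·47
So 47·(-529) ≡ 1 (mod 1776), hence d ≡ -529 ≡ 1247 (mod 1776).

1247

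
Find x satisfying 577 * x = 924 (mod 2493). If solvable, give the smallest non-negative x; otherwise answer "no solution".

546

First find gcd(577, 2493):
2493 = 4*577 + 185
577 = 3*185 + 22
185 = 8*22 + 9
22 = 2*9 + 4
9 = 2*4 + 1
4 = 4*1 + 0
gcd = 1, so a unique solution mod 2493 exists.
Back-substitute for the Bézout coefficients:
1 = 9 − 2·4
1 = −2·22 + 5·9
1 = 5·185 − 42·22
1 = −42·577 + 131·185
1 = 131·2493 − 566·577
So 577·(-566) ≡ 1 (mod 2493), giving 577⁻¹ ≡ 1927.
x ≡ 577⁻¹·924 ≡ 1927·924 ≡ 546 (mod 2493).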